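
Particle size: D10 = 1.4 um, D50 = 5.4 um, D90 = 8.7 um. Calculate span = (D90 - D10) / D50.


Span = (8.7 - 1.4) / 5.4 = 7.3 / 5.4 = 1.352

1.352


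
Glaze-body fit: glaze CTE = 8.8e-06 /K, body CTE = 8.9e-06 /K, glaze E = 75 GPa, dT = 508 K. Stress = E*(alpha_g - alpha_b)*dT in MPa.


Stress = 75*1000*(8.8e-06 - 8.9e-06)*508 = -3.8 MPa

-3.8


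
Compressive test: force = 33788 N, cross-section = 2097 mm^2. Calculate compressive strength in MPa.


CS = 33788 / 2097 = 16.1 MPa

16.1


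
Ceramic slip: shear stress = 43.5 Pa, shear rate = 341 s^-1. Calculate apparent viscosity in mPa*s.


eta = tau/gamma * 1000 = 43.5/341 * 1000 = 127.6 mPa*s

127.6


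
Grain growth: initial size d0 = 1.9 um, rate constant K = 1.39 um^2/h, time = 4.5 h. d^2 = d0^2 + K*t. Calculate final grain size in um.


d^2 = 1.9^2 + 1.39*4.5 = 9.865
d = sqrt(9.865) = 3.14 um

3.14


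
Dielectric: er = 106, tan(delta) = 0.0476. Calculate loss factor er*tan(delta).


Loss = 106 * 0.0476 = 5.046

5.046


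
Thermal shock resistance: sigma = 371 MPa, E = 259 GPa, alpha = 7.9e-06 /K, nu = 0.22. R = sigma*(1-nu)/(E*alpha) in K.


R = 371*(1-0.22)/(259*1000*7.9e-06) = 141 K

141


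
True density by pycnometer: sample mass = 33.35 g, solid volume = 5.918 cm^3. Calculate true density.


TD = 33.35 / 5.918 = 5.635 g/cm^3

5.635


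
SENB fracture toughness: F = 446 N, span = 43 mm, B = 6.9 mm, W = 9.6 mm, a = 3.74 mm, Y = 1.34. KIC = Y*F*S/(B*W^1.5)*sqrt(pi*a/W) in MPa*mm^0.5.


KIC = 1.34*446*43/(6.9*9.6^1.5)*sqrt(pi*3.74/9.6) = 138.52

138.52


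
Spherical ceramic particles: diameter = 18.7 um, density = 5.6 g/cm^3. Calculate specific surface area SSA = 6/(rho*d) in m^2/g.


SSA = 6 / (5.6 * 18.7) = 0.057 m^2/g

0.057


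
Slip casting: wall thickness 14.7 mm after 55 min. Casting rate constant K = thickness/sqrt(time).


K = 14.7 / sqrt(55) = 14.7 / 7.4162 = 1.982 mm/min^0.5

1.982


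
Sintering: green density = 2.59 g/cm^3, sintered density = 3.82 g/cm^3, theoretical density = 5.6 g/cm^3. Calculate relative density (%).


Relative = 3.82 / 5.6 * 100 = 68.2%

68.2


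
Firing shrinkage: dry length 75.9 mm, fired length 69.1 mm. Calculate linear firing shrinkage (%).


FS = (75.9 - 69.1) / 75.9 * 100 = 8.96%

8.96


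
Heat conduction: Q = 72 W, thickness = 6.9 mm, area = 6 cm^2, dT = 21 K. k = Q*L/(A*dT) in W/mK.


k = 72*6.9/1000/(6/10000*21) = 39.43 W/mK

39.43


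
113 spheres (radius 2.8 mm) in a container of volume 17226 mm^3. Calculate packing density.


V_sphere = 4/3*pi*2.8^3 = 91.9523 mm^3
Total V = 113*91.9523 = 10390.6099 mm^3
PD = 10390.6099 / 17226 = 0.603

0.603


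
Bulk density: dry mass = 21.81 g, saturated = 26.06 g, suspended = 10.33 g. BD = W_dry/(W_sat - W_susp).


BD = 21.81 / (26.06 - 10.33) = 21.81 / 15.73 = 1.387 g/cm^3

1.387


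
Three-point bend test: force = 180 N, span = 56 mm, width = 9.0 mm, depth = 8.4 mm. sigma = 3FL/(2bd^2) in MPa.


sigma = 3*180*56/(2*9.0*8.4^2) = 23.8 MPa

23.8


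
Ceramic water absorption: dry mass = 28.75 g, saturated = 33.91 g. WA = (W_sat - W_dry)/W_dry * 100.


WA = (33.91 - 28.75) / 28.75 * 100 = 17.95%

17.95


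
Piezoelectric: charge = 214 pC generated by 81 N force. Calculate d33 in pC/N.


d33 = 214 / 81 = 2.6 pC/N

2.6


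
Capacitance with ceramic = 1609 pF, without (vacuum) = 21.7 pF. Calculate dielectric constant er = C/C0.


er = 1609 / 21.7 = 74.15

74.15


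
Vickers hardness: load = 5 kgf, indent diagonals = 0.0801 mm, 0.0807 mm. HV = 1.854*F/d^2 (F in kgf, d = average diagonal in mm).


d_avg = (0.0801+0.0807)/2 = 0.0804 mm
HV = 1.854*5/0.0804^2 = 1434

1434


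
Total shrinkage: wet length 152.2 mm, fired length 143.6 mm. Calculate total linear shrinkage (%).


TS = (152.2 - 143.6) / 152.2 * 100 = 5.65%

5.65


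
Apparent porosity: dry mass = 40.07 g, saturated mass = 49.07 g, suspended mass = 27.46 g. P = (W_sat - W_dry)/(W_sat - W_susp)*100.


P = (49.07 - 40.07) / (49.07 - 27.46) * 100 = 9.0 / 21.61 * 100 = 41.6%

41.6


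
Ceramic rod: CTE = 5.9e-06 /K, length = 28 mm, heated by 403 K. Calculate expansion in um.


dL = 5.9e-06 * 28 * 403 * 1000 = 66.576 um

66.576


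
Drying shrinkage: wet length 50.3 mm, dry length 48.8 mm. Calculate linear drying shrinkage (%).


DS = (50.3 - 48.8) / 50.3 * 100 = 2.98%

2.98


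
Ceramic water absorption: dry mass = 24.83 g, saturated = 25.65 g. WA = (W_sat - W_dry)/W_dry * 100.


WA = (25.65 - 24.83) / 24.83 * 100 = 3.3%

3.3


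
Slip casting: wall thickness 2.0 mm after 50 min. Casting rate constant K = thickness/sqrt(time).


K = 2.0 / sqrt(50) = 2.0 / 7.0711 = 0.283 mm/min^0.5

0.283


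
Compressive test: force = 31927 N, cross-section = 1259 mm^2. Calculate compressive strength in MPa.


CS = 31927 / 1259 = 25.4 MPa

25.4


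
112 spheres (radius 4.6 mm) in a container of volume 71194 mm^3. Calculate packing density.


V_sphere = 4/3*pi*4.6^3 = 407.7201 mm^3
Total V = 112*407.7201 = 45664.6512 mm^3
PD = 45664.6512 / 71194 = 0.641

0.641


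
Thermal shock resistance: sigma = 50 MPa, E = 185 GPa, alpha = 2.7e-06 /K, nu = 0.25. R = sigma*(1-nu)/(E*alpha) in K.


R = 50*(1-0.25)/(185*1000*2.7e-06) = 75 K

75


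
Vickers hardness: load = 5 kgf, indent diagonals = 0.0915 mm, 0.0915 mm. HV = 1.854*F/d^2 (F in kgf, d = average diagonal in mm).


d_avg = (0.0915+0.0915)/2 = 0.0915 mm
HV = 1.854*5/0.0915^2 = 1107

1107


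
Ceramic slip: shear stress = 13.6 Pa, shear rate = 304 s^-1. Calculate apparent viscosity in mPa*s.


eta = tau/gamma * 1000 = 13.6/304 * 1000 = 44.7 mPa*s

44.7


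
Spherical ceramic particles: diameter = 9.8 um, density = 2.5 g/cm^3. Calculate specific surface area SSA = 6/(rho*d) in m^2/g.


SSA = 6 / (2.5 * 9.8) = 0.245 m^2/g

0.245


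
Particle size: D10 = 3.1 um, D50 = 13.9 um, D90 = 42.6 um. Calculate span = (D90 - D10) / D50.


Span = (42.6 - 3.1) / 13.9 = 39.5 / 13.9 = 2.842

2.842


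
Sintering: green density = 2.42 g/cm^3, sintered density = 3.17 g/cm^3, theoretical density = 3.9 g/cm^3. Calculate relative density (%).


Relative = 3.17 / 3.9 * 100 = 81.3%

81.3


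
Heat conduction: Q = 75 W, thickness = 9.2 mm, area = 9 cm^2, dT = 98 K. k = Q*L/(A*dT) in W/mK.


k = 75*9.2/1000/(9/10000*98) = 7.82 W/mK

7.82


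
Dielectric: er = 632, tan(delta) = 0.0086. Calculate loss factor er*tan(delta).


Loss = 632 * 0.0086 = 5.435

5.435


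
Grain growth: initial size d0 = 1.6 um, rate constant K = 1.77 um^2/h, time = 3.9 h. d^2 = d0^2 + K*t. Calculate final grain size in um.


d^2 = 1.6^2 + 1.77*3.9 = 9.463
d = sqrt(9.463) = 3.08 um

3.08


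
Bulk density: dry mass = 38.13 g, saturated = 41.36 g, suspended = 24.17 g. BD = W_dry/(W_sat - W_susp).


BD = 38.13 / (41.36 - 24.17) = 38.13 / 17.19 = 2.218 g/cm^3

2.218


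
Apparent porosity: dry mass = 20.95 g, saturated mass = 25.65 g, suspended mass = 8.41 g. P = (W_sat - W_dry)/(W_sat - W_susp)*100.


P = (25.65 - 20.95) / (25.65 - 8.41) * 100 = 4.7 / 17.24 * 100 = 27.3%

27.3


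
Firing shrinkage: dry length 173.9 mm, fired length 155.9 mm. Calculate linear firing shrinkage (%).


FS = (173.9 - 155.9) / 173.9 * 100 = 10.35%

10.35


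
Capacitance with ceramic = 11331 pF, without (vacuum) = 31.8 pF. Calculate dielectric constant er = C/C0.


er = 11331 / 31.8 = 356.32

356.32


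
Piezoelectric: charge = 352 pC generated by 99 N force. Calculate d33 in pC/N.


d33 = 352 / 99 = 3.6 pC/N

3.6


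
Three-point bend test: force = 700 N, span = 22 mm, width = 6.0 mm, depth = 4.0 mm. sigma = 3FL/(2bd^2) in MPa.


sigma = 3*700*22/(2*6.0*4.0^2) = 240.6 MPa

240.6


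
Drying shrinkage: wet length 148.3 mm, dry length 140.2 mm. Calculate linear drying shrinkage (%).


DS = (148.3 - 140.2) / 148.3 * 100 = 5.46%

5.46


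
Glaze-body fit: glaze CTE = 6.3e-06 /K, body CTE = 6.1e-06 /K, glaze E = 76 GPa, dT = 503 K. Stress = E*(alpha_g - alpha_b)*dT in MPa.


Stress = 76*1000*(6.3e-06 - 6.1e-06)*503 = 7.6 MPa

7.6


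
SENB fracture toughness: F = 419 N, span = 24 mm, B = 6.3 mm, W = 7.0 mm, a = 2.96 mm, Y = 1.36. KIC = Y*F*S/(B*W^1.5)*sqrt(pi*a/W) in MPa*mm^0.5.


KIC = 1.36*419*24/(6.3*7.0^1.5)*sqrt(pi*2.96/7.0) = 135.1

135.1


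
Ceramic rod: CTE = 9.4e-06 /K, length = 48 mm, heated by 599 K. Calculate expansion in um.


dL = 9.4e-06 * 48 * 599 * 1000 = 270.269 um

270.269


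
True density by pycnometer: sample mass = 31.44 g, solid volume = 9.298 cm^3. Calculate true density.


TD = 31.44 / 9.298 = 3.381 g/cm^3

3.381


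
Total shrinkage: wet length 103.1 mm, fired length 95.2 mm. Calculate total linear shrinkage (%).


TS = (103.1 - 95.2) / 103.1 * 100 = 7.66%

7.66


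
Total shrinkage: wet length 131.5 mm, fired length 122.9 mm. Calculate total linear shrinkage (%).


TS = (131.5 - 122.9) / 131.5 * 100 = 6.54%

6.54


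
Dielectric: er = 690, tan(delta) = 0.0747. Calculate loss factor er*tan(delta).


Loss = 690 * 0.0747 = 51.543

51.543


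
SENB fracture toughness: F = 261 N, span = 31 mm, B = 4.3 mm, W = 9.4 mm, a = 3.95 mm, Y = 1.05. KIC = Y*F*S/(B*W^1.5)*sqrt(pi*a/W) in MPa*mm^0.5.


KIC = 1.05*261*31/(4.3*9.4^1.5)*sqrt(pi*3.95/9.4) = 78.77

78.77


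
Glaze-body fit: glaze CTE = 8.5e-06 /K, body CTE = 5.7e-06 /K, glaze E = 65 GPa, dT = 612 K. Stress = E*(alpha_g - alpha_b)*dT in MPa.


Stress = 65*1000*(8.5e-06 - 5.7e-06)*612 = 111.4 MPa

111.4


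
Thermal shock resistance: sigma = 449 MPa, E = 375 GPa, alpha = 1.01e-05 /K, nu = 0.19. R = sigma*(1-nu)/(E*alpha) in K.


R = 449*(1-0.19)/(375*1000*1.01e-05) = 96 K

96


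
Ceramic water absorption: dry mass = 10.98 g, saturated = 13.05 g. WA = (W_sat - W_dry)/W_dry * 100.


WA = (13.05 - 10.98) / 10.98 * 100 = 18.85%

18.85


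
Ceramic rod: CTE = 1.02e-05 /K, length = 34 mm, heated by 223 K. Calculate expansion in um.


dL = 1.02e-05 * 34 * 223 * 1000 = 77.336 um

77.336


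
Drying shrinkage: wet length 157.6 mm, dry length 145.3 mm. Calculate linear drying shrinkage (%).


DS = (157.6 - 145.3) / 157.6 * 100 = 7.8%

7.8


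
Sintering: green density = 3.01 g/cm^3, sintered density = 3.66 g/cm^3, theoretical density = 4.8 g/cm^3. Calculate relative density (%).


Relative = 3.66 / 4.8 * 100 = 76.3%

76.3


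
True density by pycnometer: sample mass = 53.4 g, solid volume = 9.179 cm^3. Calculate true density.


TD = 53.4 / 9.179 = 5.818 g/cm^3

5.818


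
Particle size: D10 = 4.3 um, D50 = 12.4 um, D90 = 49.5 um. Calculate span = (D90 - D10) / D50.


Span = (49.5 - 4.3) / 12.4 = 45.2 / 12.4 = 3.645

3.645


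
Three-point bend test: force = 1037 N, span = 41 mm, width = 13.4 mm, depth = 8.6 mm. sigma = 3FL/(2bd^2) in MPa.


sigma = 3*1037*41/(2*13.4*8.6^2) = 64.4 MPa

64.4


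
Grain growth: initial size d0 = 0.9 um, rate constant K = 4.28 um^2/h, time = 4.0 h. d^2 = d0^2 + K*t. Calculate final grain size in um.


d^2 = 0.9^2 + 4.28*4.0 = 17.93
d = sqrt(17.93) = 4.23 um

4.23


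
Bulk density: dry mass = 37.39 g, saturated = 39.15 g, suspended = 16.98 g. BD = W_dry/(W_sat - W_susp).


BD = 37.39 / (39.15 - 16.98) = 37.39 / 22.17 = 1.687 g/cm^3

1.687


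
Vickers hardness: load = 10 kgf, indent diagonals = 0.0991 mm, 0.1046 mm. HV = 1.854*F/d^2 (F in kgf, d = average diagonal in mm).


d_avg = (0.0991+0.1046)/2 = 0.10185 mm
HV = 1.854*10/0.10185^2 = 1787

1787


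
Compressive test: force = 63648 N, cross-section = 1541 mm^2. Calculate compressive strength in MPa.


CS = 63648 / 1541 = 41.3 MPa

41.3


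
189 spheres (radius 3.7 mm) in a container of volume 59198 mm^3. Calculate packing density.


V_sphere = 4/3*pi*3.7^3 = 212.1748 mm^3
Total V = 189*212.1748 = 40101.0372 mm^3
PD = 40101.0372 / 59198 = 0.677

0.677


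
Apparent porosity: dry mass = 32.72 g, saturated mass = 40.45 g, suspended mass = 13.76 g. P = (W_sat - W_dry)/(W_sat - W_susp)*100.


P = (40.45 - 32.72) / (40.45 - 13.76) * 100 = 7.73 / 26.69 * 100 = 29.0%

29.0


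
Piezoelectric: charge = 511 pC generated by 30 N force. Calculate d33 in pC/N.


d33 = 511 / 30 = 17.0 pC/N

17.0


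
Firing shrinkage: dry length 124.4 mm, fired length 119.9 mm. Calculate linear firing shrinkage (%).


FS = (124.4 - 119.9) / 124.4 * 100 = 3.62%

3.62


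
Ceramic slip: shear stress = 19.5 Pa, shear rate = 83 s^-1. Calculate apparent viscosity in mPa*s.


eta = tau/gamma * 1000 = 19.5/83 * 1000 = 234.9 mPa*s

234.9


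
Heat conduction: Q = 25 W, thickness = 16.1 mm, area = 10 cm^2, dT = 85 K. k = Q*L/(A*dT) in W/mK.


k = 25*16.1/1000/(10/10000*85) = 4.74 W/mK

4.74


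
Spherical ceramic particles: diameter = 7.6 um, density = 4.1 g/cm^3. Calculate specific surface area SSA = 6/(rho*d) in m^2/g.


SSA = 6 / (4.1 * 7.6) = 0.193 m^2/g

0.193


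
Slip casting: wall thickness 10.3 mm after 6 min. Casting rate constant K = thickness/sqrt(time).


K = 10.3 / sqrt(6) = 10.3 / 2.4495 = 4.205 mm/min^0.5

4.205


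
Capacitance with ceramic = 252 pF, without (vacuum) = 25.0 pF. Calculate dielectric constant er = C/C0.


er = 252 / 25.0 = 10.08

10.08


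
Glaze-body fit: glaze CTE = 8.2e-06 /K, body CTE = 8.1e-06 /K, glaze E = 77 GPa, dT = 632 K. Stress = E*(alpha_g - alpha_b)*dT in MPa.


Stress = 77*1000*(8.2e-06 - 8.1e-06)*632 = 4.9 MPa

4.9


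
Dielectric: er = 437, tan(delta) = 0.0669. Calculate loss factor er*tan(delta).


Loss = 437 * 0.0669 = 29.235

29.235


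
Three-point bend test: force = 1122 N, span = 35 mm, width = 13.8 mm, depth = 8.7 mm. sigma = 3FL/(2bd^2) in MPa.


sigma = 3*1122*35/(2*13.8*8.7^2) = 56.4 MPa

56.4


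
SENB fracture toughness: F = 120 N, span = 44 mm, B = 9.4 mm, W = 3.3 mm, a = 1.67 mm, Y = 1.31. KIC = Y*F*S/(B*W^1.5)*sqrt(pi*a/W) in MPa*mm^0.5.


KIC = 1.31*120*44/(9.4*3.3^1.5)*sqrt(pi*1.67/3.3) = 154.77

154.77


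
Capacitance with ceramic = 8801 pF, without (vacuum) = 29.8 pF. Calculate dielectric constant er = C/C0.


er = 8801 / 29.8 = 295.34

295.34


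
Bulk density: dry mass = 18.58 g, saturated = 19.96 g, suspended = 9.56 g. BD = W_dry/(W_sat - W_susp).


BD = 18.58 / (19.96 - 9.56) = 18.58 / 10.4 = 1.787 g/cm^3

1.787


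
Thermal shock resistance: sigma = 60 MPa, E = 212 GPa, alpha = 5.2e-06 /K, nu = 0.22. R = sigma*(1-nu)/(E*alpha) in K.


R = 60*(1-0.22)/(212*1000*5.2e-06) = 42 K

42


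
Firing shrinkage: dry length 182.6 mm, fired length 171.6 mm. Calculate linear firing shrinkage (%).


FS = (182.6 - 171.6) / 182.6 * 100 = 6.02%

6.02


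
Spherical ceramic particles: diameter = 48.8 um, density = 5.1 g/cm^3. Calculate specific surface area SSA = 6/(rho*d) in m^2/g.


SSA = 6 / (5.1 * 48.8) = 0.024 m^2/g

0.024


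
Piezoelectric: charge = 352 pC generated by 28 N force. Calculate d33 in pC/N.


d33 = 352 / 28 = 12.6 pC/N

12.6


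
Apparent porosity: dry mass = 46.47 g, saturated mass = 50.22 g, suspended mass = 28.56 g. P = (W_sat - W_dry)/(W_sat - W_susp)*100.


P = (50.22 - 46.47) / (50.22 - 28.56) * 100 = 3.75 / 21.66 * 100 = 17.3%

17.3


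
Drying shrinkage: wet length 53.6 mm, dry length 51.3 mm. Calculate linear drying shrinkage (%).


DS = (53.6 - 51.3) / 53.6 * 100 = 4.29%

4.29


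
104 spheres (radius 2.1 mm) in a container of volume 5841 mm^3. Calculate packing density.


V_sphere = 4/3*pi*2.1^3 = 38.7924 mm^3
Total V = 104*38.7924 = 4034.4096 mm^3
PD = 4034.4096 / 5841 = 0.691

0.691


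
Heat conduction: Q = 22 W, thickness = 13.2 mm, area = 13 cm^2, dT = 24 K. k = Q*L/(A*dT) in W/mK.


k = 22*13.2/1000/(13/10000*24) = 9.31 W/mK

9.31


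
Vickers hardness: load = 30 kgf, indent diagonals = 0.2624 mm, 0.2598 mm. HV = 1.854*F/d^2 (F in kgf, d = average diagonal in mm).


d_avg = (0.2624+0.2598)/2 = 0.2611 mm
HV = 1.854*30/0.2611^2 = 816

816


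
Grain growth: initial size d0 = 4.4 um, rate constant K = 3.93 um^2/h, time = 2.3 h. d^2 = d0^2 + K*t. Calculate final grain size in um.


d^2 = 4.4^2 + 3.93*2.3 = 28.399
d = sqrt(28.399) = 5.33 um

5.33


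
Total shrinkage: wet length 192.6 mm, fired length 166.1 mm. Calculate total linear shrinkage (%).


TS = (192.6 - 166.1) / 192.6 * 100 = 13.76%

13.76


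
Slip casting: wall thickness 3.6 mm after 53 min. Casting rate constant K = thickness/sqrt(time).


K = 3.6 / sqrt(53) = 3.6 / 7.2801 = 0.494 mm/min^0.5

0.494


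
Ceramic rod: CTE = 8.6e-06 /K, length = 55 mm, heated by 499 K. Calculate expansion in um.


dL = 8.6e-06 * 55 * 499 * 1000 = 236.027 um

236.027


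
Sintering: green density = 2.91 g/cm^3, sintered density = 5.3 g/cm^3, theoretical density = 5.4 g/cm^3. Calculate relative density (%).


Relative = 5.3 / 5.4 * 100 = 98.1%

98.1


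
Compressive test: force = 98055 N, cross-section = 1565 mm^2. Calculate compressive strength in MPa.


CS = 98055 / 1565 = 62.7 MPa

62.7


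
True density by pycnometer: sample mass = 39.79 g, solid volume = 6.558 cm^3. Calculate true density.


TD = 39.79 / 6.558 = 6.067 g/cm^3

6.067


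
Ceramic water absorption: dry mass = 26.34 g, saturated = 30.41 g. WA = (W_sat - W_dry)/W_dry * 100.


WA = (30.41 - 26.34) / 26.34 * 100 = 15.45%

15.45


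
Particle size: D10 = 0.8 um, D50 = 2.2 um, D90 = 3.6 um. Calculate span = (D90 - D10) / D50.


Span = (3.6 - 0.8) / 2.2 = 2.8 / 2.2 = 1.273

1.273


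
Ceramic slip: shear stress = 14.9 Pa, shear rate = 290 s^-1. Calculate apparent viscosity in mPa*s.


eta = tau/gamma * 1000 = 14.9/290 * 1000 = 51.4 mPa*s

51.4


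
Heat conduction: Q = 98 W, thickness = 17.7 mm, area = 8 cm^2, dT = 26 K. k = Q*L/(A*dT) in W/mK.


k = 98*17.7/1000/(8/10000*26) = 83.39 W/mK

83.39


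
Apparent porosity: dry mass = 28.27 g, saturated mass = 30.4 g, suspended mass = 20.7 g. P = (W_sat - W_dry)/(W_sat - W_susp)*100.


P = (30.4 - 28.27) / (30.4 - 20.7) * 100 = 2.13 / 9.7 * 100 = 22.0%

22.0


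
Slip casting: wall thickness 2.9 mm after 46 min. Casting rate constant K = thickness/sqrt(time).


K = 2.9 / sqrt(46) = 2.9 / 6.7823 = 0.428 mm/min^0.5

0.428


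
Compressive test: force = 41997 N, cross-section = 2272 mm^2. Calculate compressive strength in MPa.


CS = 41997 / 2272 = 18.5 MPa

18.5


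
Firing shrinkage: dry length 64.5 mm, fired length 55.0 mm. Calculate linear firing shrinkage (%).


FS = (64.5 - 55.0) / 64.5 * 100 = 14.73%

14.73


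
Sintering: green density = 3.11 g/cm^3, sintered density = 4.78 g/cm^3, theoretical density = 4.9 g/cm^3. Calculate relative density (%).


Relative = 4.78 / 4.9 * 100 = 97.6%

97.6


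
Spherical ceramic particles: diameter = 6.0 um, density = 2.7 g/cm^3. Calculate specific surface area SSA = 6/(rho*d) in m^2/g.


SSA = 6 / (2.7 * 6.0) = 0.37 m^2/g

0.37


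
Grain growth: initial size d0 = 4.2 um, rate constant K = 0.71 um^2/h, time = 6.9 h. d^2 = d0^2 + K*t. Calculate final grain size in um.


d^2 = 4.2^2 + 0.71*6.9 = 22.539
d = sqrt(22.539) = 4.75 um

4.75


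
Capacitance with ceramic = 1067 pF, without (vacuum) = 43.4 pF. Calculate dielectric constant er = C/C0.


er = 1067 / 43.4 = 24.59

24.59


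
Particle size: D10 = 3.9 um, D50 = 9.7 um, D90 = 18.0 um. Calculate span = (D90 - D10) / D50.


Span = (18.0 - 3.9) / 9.7 = 14.1 / 9.7 = 1.454

1.454


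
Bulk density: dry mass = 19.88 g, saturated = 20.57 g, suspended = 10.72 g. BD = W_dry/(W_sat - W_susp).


BD = 19.88 / (20.57 - 10.72) = 19.88 / 9.85 = 2.018 g/cm^3

2.018


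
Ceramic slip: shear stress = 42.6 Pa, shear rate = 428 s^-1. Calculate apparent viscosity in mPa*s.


eta = tau/gamma * 1000 = 42.6/428 * 1000 = 99.5 mPa*s

99.5


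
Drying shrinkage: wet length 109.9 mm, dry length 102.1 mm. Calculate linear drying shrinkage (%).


DS = (109.9 - 102.1) / 109.9 * 100 = 7.1%

7.1


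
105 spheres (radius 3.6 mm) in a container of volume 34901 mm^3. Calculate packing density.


V_sphere = 4/3*pi*3.6^3 = 195.4322 mm^3
Total V = 105*195.4322 = 20520.381 mm^3
PD = 20520.381 / 34901 = 0.588

0.588


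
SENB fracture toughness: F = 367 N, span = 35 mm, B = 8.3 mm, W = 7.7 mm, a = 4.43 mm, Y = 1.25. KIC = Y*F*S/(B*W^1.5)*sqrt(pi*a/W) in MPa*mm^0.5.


KIC = 1.25*367*35/(8.3*7.7^1.5)*sqrt(pi*4.43/7.7) = 121.72

121.72


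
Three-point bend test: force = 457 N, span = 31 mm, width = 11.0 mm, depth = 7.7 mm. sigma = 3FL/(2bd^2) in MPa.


sigma = 3*457*31/(2*11.0*7.7^2) = 32.6 MPa

32.6


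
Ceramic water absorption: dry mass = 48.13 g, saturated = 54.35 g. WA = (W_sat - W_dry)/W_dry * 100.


WA = (54.35 - 48.13) / 48.13 * 100 = 12.92%

12.92


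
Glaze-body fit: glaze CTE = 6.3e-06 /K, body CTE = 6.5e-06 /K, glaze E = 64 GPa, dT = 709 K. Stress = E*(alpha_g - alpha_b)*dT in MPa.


Stress = 64*1000*(6.3e-06 - 6.5e-06)*709 = -9.1 MPa

-9.1


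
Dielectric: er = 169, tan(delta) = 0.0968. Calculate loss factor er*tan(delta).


Loss = 169 * 0.0968 = 16.359

16.359


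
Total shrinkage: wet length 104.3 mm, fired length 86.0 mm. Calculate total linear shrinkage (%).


TS = (104.3 - 86.0) / 104.3 * 100 = 17.55%

17.55


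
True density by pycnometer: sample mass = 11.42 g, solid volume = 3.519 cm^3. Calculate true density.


TD = 11.42 / 3.519 = 3.245 g/cm^3

3.245


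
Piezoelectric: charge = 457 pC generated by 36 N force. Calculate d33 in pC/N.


d33 = 457 / 36 = 12.7 pC/N

12.7


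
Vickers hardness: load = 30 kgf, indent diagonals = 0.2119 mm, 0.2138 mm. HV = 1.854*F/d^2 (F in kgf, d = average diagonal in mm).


d_avg = (0.2119+0.2138)/2 = 0.21285 mm
HV = 1.854*30/0.21285^2 = 1228

1228


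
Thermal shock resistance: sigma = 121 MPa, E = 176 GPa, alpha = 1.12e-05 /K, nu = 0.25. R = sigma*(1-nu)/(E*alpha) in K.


R = 121*(1-0.25)/(176*1000*1.12e-05) = 46 K

46


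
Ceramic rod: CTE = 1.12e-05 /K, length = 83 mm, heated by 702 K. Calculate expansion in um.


dL = 1.12e-05 * 83 * 702 * 1000 = 652.579 um

652.579


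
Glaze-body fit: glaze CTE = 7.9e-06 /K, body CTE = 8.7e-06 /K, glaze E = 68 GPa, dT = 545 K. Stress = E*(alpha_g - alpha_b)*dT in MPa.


Stress = 68*1000*(7.9e-06 - 8.7e-06)*545 = -29.6 MPa

-29.6


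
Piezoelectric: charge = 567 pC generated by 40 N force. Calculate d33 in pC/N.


d33 = 567 / 40 = 14.2 pC/N

14.2


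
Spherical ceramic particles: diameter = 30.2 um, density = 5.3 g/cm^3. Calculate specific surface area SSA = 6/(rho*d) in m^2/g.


SSA = 6 / (5.3 * 30.2) = 0.037 m^2/g

0.037


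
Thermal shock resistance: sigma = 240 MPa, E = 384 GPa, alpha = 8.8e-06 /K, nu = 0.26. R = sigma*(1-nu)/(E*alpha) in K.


R = 240*(1-0.26)/(384*1000*8.8e-06) = 53 K

53


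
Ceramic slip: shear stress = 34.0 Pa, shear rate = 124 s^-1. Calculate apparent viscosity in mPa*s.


eta = tau/gamma * 1000 = 34.0/124 * 1000 = 274.2 mPa*s

274.2


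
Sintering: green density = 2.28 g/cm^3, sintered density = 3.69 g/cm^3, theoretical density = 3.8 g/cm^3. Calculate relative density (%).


Relative = 3.69 / 3.8 * 100 = 97.1%

97.1


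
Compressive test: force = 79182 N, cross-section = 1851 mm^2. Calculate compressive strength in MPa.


CS = 79182 / 1851 = 42.8 MPa

42.8


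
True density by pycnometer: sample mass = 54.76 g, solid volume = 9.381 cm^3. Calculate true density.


TD = 54.76 / 9.381 = 5.837 g/cm^3

5.837


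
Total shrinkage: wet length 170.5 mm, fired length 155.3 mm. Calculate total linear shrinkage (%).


TS = (170.5 - 155.3) / 170.5 * 100 = 8.91%

8.91


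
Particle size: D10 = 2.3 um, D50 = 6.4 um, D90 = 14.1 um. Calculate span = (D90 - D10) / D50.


Span = (14.1 - 2.3) / 6.4 = 11.8 / 6.4 = 1.844

1.844


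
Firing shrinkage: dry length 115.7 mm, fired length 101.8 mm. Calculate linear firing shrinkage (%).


FS = (115.7 - 101.8) / 115.7 * 100 = 12.01%

12.01


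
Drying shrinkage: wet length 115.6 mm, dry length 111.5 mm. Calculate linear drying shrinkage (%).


DS = (115.6 - 111.5) / 115.6 * 100 = 3.55%

3.55


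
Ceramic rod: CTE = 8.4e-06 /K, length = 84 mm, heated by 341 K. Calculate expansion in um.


dL = 8.4e-06 * 84 * 341 * 1000 = 240.61 um

240.61


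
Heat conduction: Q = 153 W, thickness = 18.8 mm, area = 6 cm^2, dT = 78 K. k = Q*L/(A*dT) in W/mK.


k = 153*18.8/1000/(6/10000*78) = 61.46 W/mK

61.46


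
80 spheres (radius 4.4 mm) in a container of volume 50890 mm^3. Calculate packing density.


V_sphere = 4/3*pi*4.4^3 = 356.8179 mm^3
Total V = 80*356.8179 = 28545.432 mm^3
PD = 28545.432 / 50890 = 0.561

0.561


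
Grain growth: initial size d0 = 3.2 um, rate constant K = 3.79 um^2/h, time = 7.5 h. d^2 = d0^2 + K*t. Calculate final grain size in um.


d^2 = 3.2^2 + 3.79*7.5 = 38.665
d = sqrt(38.665) = 6.22 um

6.22


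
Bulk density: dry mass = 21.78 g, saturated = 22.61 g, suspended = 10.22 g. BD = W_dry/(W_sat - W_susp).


BD = 21.78 / (22.61 - 10.22) = 21.78 / 12.39 = 1.758 g/cm^3

1.758


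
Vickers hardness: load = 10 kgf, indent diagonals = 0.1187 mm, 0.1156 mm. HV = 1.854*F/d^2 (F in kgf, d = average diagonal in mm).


d_avg = (0.1187+0.1156)/2 = 0.11715 mm
HV = 1.854*10/0.11715^2 = 1351

1351


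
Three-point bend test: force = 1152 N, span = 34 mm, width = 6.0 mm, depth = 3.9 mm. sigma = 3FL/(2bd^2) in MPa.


sigma = 3*1152*34/(2*6.0*3.9^2) = 643.8 MPa

643.8


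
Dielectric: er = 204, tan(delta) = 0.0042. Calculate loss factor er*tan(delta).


Loss = 204 * 0.0042 = 0.857

0.857


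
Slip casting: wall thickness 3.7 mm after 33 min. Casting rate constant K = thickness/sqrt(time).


K = 3.7 / sqrt(33) = 3.7 / 5.7446 = 0.644 mm/min^0.5

0.644


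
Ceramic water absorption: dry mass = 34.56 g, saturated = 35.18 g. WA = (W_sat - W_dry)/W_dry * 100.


WA = (35.18 - 34.56) / 34.56 * 100 = 1.79%

1.79


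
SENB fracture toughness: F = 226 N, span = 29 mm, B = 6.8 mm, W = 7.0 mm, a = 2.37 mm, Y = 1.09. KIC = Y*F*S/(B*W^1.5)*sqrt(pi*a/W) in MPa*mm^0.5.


KIC = 1.09*226*29/(6.8*7.0^1.5)*sqrt(pi*2.37/7.0) = 58.5

58.5


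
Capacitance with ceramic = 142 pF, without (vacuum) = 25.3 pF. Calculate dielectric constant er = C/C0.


er = 142 / 25.3 = 5.61

5.61


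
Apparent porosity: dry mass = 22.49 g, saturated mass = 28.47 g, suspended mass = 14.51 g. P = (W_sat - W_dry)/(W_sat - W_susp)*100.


P = (28.47 - 22.49) / (28.47 - 14.51) * 100 = 5.98 / 13.96 * 100 = 42.8%

42.8


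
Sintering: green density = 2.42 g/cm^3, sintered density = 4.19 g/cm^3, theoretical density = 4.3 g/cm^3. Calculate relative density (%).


Relative = 4.19 / 4.3 * 100 = 97.4%

97.4


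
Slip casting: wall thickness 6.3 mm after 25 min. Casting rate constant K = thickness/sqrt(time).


K = 6.3 / sqrt(25) = 6.3 / 5.0 = 1.26 mm/min^0.5

1.26


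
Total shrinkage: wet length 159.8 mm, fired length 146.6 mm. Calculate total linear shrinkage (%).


TS = (159.8 - 146.6) / 159.8 * 100 = 8.26%

8.26


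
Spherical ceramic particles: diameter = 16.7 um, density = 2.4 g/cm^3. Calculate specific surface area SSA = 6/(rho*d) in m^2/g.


SSA = 6 / (2.4 * 16.7) = 0.15 m^2/g

0.15


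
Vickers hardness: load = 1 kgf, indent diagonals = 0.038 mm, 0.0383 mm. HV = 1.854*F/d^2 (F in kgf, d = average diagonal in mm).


d_avg = (0.038+0.0383)/2 = 0.03815 mm
HV = 1.854*1/0.03815^2 = 1274

1274


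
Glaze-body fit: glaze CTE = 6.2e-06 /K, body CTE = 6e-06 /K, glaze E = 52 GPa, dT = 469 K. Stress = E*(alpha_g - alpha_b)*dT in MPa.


Stress = 52*1000*(6.2e-06 - 6e-06)*469 = 4.9 MPa

4.9


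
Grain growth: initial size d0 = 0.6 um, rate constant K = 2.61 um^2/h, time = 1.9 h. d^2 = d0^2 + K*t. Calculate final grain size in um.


d^2 = 0.6^2 + 2.61*1.9 = 5.319
d = sqrt(5.319) = 2.31 um

2.31


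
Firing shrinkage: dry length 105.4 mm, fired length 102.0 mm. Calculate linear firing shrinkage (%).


FS = (105.4 - 102.0) / 105.4 * 100 = 3.23%

3.23


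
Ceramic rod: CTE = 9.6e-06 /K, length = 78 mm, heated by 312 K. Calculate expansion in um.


dL = 9.6e-06 * 78 * 312 * 1000 = 233.626 um

233.626


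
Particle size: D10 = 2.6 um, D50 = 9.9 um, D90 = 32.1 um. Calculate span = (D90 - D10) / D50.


Span = (32.1 - 2.6) / 9.9 = 29.5 / 9.9 = 2.98

2.98


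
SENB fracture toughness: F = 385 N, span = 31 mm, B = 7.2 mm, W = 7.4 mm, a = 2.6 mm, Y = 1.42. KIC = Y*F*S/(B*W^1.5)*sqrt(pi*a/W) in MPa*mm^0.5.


KIC = 1.42*385*31/(7.2*7.4^1.5)*sqrt(pi*2.6/7.4) = 122.85

122.85


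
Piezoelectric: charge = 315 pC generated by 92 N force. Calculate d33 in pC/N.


d33 = 315 / 92 = 3.4 pC/N

3.4


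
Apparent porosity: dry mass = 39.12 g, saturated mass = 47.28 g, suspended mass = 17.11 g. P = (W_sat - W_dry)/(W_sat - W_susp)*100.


P = (47.28 - 39.12) / (47.28 - 17.11) * 100 = 8.16 / 30.17 * 100 = 27.0%

27.0


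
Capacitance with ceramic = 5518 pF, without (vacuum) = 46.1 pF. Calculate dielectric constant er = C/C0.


er = 5518 / 46.1 = 119.7

119.7


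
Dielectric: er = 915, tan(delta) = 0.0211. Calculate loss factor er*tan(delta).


Loss = 915 * 0.0211 = 19.307

19.307


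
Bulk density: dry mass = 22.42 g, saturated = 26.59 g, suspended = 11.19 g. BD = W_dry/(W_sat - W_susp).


BD = 22.42 / (26.59 - 11.19) = 22.42 / 15.4 = 1.456 g/cm^3

1.456


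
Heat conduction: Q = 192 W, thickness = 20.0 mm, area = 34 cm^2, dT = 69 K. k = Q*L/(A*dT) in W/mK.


k = 192*20.0/1000/(34/10000*69) = 16.37 W/mK

16.37


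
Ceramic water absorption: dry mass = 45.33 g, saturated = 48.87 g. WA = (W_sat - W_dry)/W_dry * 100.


WA = (48.87 - 45.33) / 45.33 * 100 = 7.81%

7.81


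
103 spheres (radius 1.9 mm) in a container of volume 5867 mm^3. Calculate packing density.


V_sphere = 4/3*pi*1.9^3 = 28.7309 mm^3
Total V = 103*28.7309 = 2959.2827 mm^3
PD = 2959.2827 / 5867 = 0.504

0.504


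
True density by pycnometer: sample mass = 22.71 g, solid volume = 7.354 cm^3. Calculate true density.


TD = 22.71 / 7.354 = 3.088 g/cm^3

3.088


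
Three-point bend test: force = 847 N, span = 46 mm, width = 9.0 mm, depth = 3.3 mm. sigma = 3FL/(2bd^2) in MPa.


sigma = 3*847*46/(2*9.0*3.3^2) = 596.3 MPa

596.3


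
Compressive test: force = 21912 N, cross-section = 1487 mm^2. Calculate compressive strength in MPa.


CS = 21912 / 1487 = 14.7 MPa

14.7


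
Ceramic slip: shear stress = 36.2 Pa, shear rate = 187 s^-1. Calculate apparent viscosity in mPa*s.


eta = tau/gamma * 1000 = 36.2/187 * 1000 = 193.6 mPa*s

193.6


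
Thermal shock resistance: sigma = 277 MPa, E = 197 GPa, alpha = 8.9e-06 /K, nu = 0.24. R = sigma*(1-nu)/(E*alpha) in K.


R = 277*(1-0.24)/(197*1000*8.9e-06) = 120 K

120


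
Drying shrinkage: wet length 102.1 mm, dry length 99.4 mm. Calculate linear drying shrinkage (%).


DS = (102.1 - 99.4) / 102.1 * 100 = 2.64%

2.64


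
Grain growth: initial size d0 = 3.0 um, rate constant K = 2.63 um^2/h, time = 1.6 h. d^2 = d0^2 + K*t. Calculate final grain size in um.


d^2 = 3.0^2 + 2.63*1.6 = 13.208
d = sqrt(13.208) = 3.63 um

3.63


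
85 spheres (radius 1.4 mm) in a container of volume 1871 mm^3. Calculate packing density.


V_sphere = 4/3*pi*1.4^3 = 11.494 mm^3
Total V = 85*11.494 = 976.99 mm^3
PD = 976.99 / 1871 = 0.522

0.522


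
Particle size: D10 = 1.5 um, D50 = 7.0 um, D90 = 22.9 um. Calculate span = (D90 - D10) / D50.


Span = (22.9 - 1.5) / 7.0 = 21.4 / 7.0 = 3.057

3.057


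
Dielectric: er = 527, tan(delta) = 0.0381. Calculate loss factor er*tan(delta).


Loss = 527 * 0.0381 = 20.079

20.079


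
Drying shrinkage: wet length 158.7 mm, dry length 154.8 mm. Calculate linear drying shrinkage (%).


DS = (158.7 - 154.8) / 158.7 * 100 = 2.46%

2.46


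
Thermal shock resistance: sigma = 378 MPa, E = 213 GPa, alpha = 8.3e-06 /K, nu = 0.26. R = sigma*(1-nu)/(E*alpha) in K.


R = 378*(1-0.26)/(213*1000*8.3e-06) = 158 K

158


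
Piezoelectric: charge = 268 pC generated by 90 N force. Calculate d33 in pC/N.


d33 = 268 / 90 = 3.0 pC/N

3.0


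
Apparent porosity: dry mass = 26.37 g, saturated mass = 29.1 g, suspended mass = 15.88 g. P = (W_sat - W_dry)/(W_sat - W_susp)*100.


P = (29.1 - 26.37) / (29.1 - 15.88) * 100 = 2.73 / 13.22 * 100 = 20.7%

20.7


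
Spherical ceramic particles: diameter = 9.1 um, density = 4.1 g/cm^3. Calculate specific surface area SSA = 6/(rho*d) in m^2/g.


SSA = 6 / (4.1 * 9.1) = 0.161 m^2/g

0.161


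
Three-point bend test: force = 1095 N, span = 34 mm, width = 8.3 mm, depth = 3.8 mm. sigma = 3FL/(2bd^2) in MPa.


sigma = 3*1095*34/(2*8.3*3.8^2) = 465.9 MPa

465.9


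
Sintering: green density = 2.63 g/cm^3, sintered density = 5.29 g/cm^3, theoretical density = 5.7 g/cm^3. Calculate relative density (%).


Relative = 5.29 / 5.7 * 100 = 92.8%

92.8


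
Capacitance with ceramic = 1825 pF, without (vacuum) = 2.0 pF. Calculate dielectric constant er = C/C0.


er = 1825 / 2.0 = 912.5

912.5


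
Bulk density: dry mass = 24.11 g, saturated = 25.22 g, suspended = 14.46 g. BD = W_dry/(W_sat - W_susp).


BD = 24.11 / (25.22 - 14.46) = 24.11 / 10.76 = 2.241 g/cm^3

2.241


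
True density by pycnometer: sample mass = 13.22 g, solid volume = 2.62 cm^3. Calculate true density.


TD = 13.22 / 2.62 = 5.046 g/cm^3

5.046


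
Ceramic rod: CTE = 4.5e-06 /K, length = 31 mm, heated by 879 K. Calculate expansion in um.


dL = 4.5e-06 * 31 * 879 * 1000 = 122.621 um

122.621


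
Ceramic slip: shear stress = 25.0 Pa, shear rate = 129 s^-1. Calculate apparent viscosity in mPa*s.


eta = tau/gamma * 1000 = 25.0/129 * 1000 = 193.8 mPa*s

193.8


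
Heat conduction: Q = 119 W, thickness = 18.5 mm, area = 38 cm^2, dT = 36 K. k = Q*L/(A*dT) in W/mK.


k = 119*18.5/1000/(38/10000*36) = 16.09 W/mK

16.09


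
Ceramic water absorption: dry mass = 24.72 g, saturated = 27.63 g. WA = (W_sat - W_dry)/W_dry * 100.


WA = (27.63 - 24.72) / 24.72 * 100 = 11.77%

11.77


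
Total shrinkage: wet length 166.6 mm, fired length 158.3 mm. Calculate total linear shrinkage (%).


TS = (166.6 - 158.3) / 166.6 * 100 = 4.98%

4.98


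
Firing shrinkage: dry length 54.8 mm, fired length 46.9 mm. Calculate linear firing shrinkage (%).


FS = (54.8 - 46.9) / 54.8 * 100 = 14.42%

14.42


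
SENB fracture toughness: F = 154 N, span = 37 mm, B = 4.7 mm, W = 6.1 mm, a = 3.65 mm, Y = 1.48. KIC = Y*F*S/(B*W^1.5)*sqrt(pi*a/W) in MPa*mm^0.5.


KIC = 1.48*154*37/(4.7*6.1^1.5)*sqrt(pi*3.65/6.1) = 163.29

163.29


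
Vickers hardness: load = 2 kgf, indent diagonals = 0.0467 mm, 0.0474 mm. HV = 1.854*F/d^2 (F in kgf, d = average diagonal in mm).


d_avg = (0.0467+0.0474)/2 = 0.04705 mm
HV = 1.854*2/0.04705^2 = 1675

1675


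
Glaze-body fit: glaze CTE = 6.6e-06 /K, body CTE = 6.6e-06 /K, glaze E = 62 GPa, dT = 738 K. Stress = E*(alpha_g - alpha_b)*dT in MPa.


Stress = 62*1000*(6.6e-06 - 6.6e-06)*738 = 0.0 MPa

0.0


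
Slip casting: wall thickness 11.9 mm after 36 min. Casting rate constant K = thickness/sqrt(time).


K = 11.9 / sqrt(36) = 11.9 / 6.0 = 1.983 mm/min^0.5

1.983


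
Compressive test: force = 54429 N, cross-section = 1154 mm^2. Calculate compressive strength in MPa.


CS = 54429 / 1154 = 47.2 MPa

47.2


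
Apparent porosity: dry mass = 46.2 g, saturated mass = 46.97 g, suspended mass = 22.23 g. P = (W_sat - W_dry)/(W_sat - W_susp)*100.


P = (46.97 - 46.2) / (46.97 - 22.23) * 100 = 0.77 / 24.74 * 100 = 3.1%

3.1


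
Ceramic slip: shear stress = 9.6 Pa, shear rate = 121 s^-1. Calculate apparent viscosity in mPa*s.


eta = tau/gamma * 1000 = 9.6/121 * 1000 = 79.3 mPa*s

79.3


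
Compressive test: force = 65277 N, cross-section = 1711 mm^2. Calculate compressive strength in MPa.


CS = 65277 / 1711 = 38.2 MPa

38.2


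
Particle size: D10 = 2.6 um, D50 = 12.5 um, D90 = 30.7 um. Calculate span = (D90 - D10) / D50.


Span = (30.7 - 2.6) / 12.5 = 28.1 / 12.5 = 2.248

2.248


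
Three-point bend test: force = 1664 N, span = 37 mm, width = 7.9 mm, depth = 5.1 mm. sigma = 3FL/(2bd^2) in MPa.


sigma = 3*1664*37/(2*7.9*5.1^2) = 449.4 MPa

449.4


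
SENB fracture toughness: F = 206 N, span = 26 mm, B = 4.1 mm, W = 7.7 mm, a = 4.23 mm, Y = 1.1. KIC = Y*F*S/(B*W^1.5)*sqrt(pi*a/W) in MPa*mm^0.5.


KIC = 1.1*206*26/(4.1*7.7^1.5)*sqrt(pi*4.23/7.7) = 88.35

88.35


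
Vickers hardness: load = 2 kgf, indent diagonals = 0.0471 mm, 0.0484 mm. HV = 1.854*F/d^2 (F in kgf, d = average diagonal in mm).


d_avg = (0.0471+0.0484)/2 = 0.04775 mm
HV = 1.854*2/0.04775^2 = 1626

1626


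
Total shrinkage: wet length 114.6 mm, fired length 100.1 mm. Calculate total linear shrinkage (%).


TS = (114.6 - 100.1) / 114.6 * 100 = 12.65%

12.65


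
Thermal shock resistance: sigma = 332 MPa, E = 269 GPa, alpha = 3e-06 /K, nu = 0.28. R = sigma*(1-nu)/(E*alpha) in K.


R = 332*(1-0.28)/(269*1000*3e-06) = 296 K

296


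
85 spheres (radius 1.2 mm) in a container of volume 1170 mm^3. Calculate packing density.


V_sphere = 4/3*pi*1.2^3 = 7.2382 mm^3
Total V = 85*7.2382 = 615.247 mm^3
PD = 615.247 / 1170 = 0.526

0.526


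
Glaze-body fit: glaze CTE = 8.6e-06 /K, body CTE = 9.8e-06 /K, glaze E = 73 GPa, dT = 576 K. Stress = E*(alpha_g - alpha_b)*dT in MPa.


Stress = 73*1000*(8.6e-06 - 9.8e-06)*576 = -50.5 MPa

-50.5


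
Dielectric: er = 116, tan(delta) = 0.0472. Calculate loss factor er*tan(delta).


Loss = 116 * 0.0472 = 5.475

5.475


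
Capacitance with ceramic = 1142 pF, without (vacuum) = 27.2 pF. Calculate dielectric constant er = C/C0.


er = 1142 / 27.2 = 41.99

41.99


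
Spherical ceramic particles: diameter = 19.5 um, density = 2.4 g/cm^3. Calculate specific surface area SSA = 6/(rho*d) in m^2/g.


SSA = 6 / (2.4 * 19.5) = 0.128 m^2/g

0.128


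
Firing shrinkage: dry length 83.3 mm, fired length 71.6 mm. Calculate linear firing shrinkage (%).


FS = (83.3 - 71.6) / 83.3 * 100 = 14.05%

14.05


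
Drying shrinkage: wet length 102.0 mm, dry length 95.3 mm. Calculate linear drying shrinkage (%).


DS = (102.0 - 95.3) / 102.0 * 100 = 6.57%

6.57


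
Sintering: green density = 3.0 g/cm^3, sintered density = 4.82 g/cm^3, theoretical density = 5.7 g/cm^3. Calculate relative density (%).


Relative = 4.82 / 5.7 * 100 = 84.6%

84.6


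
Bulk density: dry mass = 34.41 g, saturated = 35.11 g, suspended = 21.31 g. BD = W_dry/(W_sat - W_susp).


BD = 34.41 / (35.11 - 21.31) = 34.41 / 13.8 = 2.493 g/cm^3

2.493


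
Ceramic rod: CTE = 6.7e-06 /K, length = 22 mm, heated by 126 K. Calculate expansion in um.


dL = 6.7e-06 * 22 * 126 * 1000 = 18.572 um

18.572


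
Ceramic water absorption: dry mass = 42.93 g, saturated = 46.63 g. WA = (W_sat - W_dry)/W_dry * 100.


WA = (46.63 - 42.93) / 42.93 * 100 = 8.62%

8.62


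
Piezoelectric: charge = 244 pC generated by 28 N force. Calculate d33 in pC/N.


d33 = 244 / 28 = 8.7 pC/N

8.7


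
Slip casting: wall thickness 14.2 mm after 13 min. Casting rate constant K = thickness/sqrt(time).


K = 14.2 / sqrt(13) = 14.2 / 3.6056 = 3.938 mm/min^0.5

3.938


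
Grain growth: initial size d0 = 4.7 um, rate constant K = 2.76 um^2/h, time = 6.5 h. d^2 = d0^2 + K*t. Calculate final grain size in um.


d^2 = 4.7^2 + 2.76*6.5 = 40.03
d = sqrt(40.03) = 6.33 um

6.33


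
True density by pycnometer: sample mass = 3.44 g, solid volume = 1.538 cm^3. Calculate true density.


TD = 3.44 / 1.538 = 2.237 g/cm^3

2.237
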